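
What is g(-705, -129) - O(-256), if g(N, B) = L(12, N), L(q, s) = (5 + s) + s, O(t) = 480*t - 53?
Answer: 121528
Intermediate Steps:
O(t) = -53 + 480*t
L(q, s) = 5 + 2*s
g(N, B) = 5 + 2*N
g(-705, -129) - O(-256) = (5 + 2*(-705)) - (-53 + 480*(-256)) = (5 - 1410) - (-53 - 122880) = -1405 - 1*(-122933) = -1405 + 122933 = 121528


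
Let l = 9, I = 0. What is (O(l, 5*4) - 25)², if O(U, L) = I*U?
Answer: 625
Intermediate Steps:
O(U, L) = 0 (O(U, L) = 0*U = 0)
(O(l, 5*4) - 25)² = (0 - 25)² = (-25)² = 625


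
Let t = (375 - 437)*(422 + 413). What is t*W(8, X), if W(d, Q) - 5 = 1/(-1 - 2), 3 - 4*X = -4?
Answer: -724780/3 ≈ -2.4159e+5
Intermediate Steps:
X = 7/4 (X = ¾ - ¼*(-4) = ¾ + 1 = 7/4 ≈ 1.7500)
W(d, Q) = 14/3 (W(d, Q) = 5 + 1/(-1 - 2) = 5 + 1/(-3) = 5 - ⅓ = 14/3)
t = -51770 (t = -62*835 = -51770)
t*W(8, X) = -51770*14/3 = -724780/3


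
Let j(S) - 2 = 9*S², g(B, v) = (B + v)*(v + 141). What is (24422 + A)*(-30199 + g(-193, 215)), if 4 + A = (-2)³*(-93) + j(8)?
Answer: -575726580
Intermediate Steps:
g(B, v) = (141 + v)*(B + v) (g(B, v) = (B + v)*(141 + v) = (141 + v)*(B + v))
j(S) = 2 + 9*S²
A = 1318 (A = -4 + ((-2)³*(-93) + (2 + 9*8²)) = -4 + (-8*(-93) + (2 + 9*64)) = -4 + (744 + (2 + 576)) = -4 + (744 + 578) = -4 + 1322 = 1318)
(24422 + A)*(-30199 + g(-193, 215)) = (24422 + 1318)*(-30199 + (215² + 141*(-193) + 141*215 - 193*215)) = 25740*(-30199 + (46225 - 27213 + 30315 - 41495)) = 25740*(-30199 + 7832) = 25740*(-22367) = -575726580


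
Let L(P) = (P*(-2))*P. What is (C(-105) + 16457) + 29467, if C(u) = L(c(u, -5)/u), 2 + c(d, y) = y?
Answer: 10332898/225 ≈ 45924.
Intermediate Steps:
c(d, y) = -2 + y
L(P) = -2*P² (L(P) = (-2*P)*P = -2*P²)
C(u) = -98/u² (C(u) = -2*(-2 - 5)²/u² = -2*49/u² = -98/u²)
(C(-105) + 16457) + 29467 = (-98/(-105)² + 16457) + 29467 = (-98*1/11025 + 16457) + 29467 = (-2/225 + 16457) + 29467 = 3702823/225 + 29467 = 10332898/225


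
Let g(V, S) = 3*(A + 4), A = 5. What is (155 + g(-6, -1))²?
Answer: 33124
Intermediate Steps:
g(V, S) = 27 (g(V, S) = 3*(5 + 4) = 3*9 = 27)
(155 + g(-6, -1))² = (155 + 27)² = 182² = 33124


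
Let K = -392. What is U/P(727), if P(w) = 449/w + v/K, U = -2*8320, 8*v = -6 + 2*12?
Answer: -1459118080/53653 ≈ -27195.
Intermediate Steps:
v = 9/4 (v = (-6 + 2*12)/8 = (-6 + 24)/8 = (⅛)*18 = 9/4 ≈ 2.2500)
U = -16640
P(w) = -9/1568 + 449/w (P(w) = 449/w + (9/4)/(-392) = 449/w + (9/4)*(-1/392) = 449/w - 9/1568 = -9/1568 + 449/w)
U/P(727) = -16640/(-9/1568 + 449/727) = -16640/697489/1139936 = -16640*1139936/697489 = -1459118080/53653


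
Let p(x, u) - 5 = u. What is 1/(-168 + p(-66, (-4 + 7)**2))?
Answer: -1/154 ≈ -0.0064935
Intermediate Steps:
p(x, u) = 5 + u
1/(-168 + p(-66, (-4 + 7)**2)) = 1/(-168 + (5 + (-4 + 7)**2)) = 1/(-168 + (5 + 3**2)) = 1/(-168 + (5 + 9)) = 1/(-168 + 14) = 1/(-154) = -1/154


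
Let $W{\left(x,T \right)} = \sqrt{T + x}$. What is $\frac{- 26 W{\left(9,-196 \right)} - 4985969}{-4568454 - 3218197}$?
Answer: $\frac{4985969}{7786651} + \frac{26 i \sqrt{187}}{7786651} \approx 0.64032 + 4.5661 \cdot 10^{-5} i$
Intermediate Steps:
$\frac{- 26 W{\left(9,-196 \right)} - 4985969}{-4568454 - 3218197} = \frac{- 26 \sqrt{-196 + 9} - 4985969}{-4568454 - 3218197} = \frac{- 26 \sqrt{-187} - 4985969}{-7786651} = \left(- 26 i \sqrt{187} - 4985969\right) \left(- \frac{1}{7786651}\right) = \left(-4985969 - 26 i \sqrt{187}\right) \left(- \frac{1}{7786651}\right) = \frac{4985969}{7786651} + \frac{26 i \sqrt{187}}{7786651}$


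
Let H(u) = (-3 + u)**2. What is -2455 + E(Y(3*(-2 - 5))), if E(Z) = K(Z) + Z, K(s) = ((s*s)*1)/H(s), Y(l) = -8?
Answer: -297959/121 ≈ -2462.5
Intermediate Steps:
K(s) = s**2/(-3 + s)**2 (K(s) = ((s*s)*1)/((-3 + s)**2) = (s**2*1)/(-3 + s)**2 = s**2/(-3 + s)**2)
E(Z) = Z + Z**2/(-3 + Z)**2 (E(Z) = Z**2/(-3 + Z)**2 + Z = Z + Z**2/(-3 + Z)**2)
-2455 + E(Y(3*(-2 - 5))) = -2455 + (-8 + (-8)**2/(-3 - 8)**2) = -2455 + (-8 + 64/(-11)**2) = -2455 + (-8 + 64*(1/121)) = -2455 + (-8 + 64/121) = -2455 - 904/121 = -297959/121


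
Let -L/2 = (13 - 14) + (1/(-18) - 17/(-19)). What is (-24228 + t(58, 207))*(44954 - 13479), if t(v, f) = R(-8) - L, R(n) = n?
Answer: -130445336225/171 ≈ -7.6284e+8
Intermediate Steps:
L = 55/171 (L = -2*((13 - 14) + (1/(-18) - 17/(-19))) = -2*(-1 + (1*(-1/18) - 17*(-1/19))) = -2*(-1 + (-1/18 + 17/19)) = -2*(-1 + 287/342) = -2*(-55/342) = 55/171 ≈ 0.32164)
t(v, f) = -1423/171 (t(v, f) = -8 - 1*55/171 = -8 - 55/171 = -1423/171)
(-24228 + t(58, 207))*(44954 - 13479) = (-24228 - 1423/171)*(44954 - 13479) = -4144411/171*31475 = -130445336225/171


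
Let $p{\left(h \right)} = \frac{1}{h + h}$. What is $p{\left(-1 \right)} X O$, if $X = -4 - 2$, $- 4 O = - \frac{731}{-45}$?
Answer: $- \frac{731}{60} \approx -12.183$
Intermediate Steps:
$O = - \frac{731}{180}$ ($O = - \frac{\left(-731\right) \frac{1}{-45}}{4} = - \frac{\left(-731\right) \left(- \frac{1}{45}\right)}{4} = \left(- \frac{1}{4}\right) \frac{731}{45} = - \frac{731}{180} \approx -4.0611$)
$X = -6$ ($X = -4 - 2 = -6$)
$p{\left(h \right)} = \frac{1}{2 h}$
$p{\left(-1 \right)} X O = \frac{1}{2 \left(-1\right)} \left(-6\right) \left(- \frac{731}{180}\right) = \frac{1}{2} \left(-1\right) \left(-6\right) \left(- \frac{731}{180}\right) = \left(- \frac{1}{2}\right) \left(-6\right) \left(- \frac{731}{180}\right) = 3 \left(- \frac{731}{180}\right) = - \frac{731}{60}$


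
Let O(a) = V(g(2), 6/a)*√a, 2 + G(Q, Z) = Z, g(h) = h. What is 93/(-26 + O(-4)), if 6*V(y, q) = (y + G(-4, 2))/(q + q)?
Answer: -97929/27380 + 837*I/27380 ≈ -3.5767 + 0.03057*I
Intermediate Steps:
G(Q, Z) = -2 + Z
V(y, q) = y/(12*q) (V(y, q) = ((y + (-2 + 2))/(q + q))/6 = ((y + 0)/((2*q)))/6 = (y*(1/(2*q)))/6 = (y/(2*q))/6 = y/(12*q))
O(a) = a^(3/2)/36 (O(a) = ((1/12)*2/(6/a))*√a = ((1/12)*2*(a/6))*√a = (a/36)*√a = a^(3/2)/36)
93/(-26 + O(-4)) = 93/(-26 + (-4)^(3/2)/36) = 93/(-26 + (-8*I)/36) = 93/(-26 - 2*I/9) = (81*(-26 + 2*I/9)/54760)*93 = 7533*(-26 + 2*I/9)/54760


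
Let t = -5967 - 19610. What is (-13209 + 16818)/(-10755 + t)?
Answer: -3609/36332 ≈ -0.099334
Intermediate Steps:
t = -25577
(-13209 + 16818)/(-10755 + t) = (-13209 + 16818)/(-10755 - 25577) = 3609/(-36332) = 3609*(-1/36332) = -3609/36332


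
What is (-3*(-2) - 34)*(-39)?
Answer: 1092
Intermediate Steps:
(-3*(-2) - 34)*(-39) = (6 - 34)*(-39) = -28*(-39) = 1092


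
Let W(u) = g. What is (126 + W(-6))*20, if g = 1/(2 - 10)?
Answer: 5035/2 ≈ 2517.5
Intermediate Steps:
g = -1/8 (g = 1/(-8) = -1/8 ≈ -0.12500)
W(u) = -1/8
(126 + W(-6))*20 = (126 - 1/8)*20 = (1007/8)*20 = 5035/2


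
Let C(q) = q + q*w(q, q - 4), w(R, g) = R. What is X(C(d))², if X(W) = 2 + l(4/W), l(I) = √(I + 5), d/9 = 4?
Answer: 2998/333 + 28*√1258/111 ≈ 17.950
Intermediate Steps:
d = 36 (d = 9*4 = 36)
l(I) = √(5 + I)
C(q) = q + q² (C(q) = q + q*q = q + q²)
X(W) = 2 + √(5 + 4/W)
X(C(d))² = (2 + √(5 + 4/((36*(1 + 36)))))² = (2 + √(5 + 4/((36*37))))² = (2 + √(5 + 4/1332))² = (2 + √(5 + 4*(1/1332)))² = (2 + √(5 + 1/333))² = (2 + √(1666/333))² = (2 + 7*√1258/111)²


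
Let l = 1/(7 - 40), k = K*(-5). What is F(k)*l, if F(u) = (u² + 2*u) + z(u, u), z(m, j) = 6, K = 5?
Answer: -581/33 ≈ -17.606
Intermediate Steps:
k = -25 (k = 5*(-5) = -25)
l = -1/33 (l = 1/(-33) = -1/33 ≈ -0.030303)
F(u) = 6 + u² + 2*u (F(u) = (u² + 2*u) + 6 = 6 + u² + 2*u)
F(k)*l = (6 + (-25)² + 2*(-25))*(-1/33) = (6 + 625 - 50)*(-1/33) = 581*(-1/33) = -581/33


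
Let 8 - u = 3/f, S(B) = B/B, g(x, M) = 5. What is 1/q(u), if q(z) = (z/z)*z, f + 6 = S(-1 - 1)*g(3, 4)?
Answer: 1/11 ≈ 0.090909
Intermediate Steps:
S(B) = 1
f = -1 (f = -6 + 1*5 = -6 + 5 = -1)
u = 11 (u = 8 - 3/(-1) = 8 - 3*(-1) = 8 - 1*(-3) = 8 + 3 = 11)
q(z) = z (q(z) = 1*z = z)
1/q(u) = 1/11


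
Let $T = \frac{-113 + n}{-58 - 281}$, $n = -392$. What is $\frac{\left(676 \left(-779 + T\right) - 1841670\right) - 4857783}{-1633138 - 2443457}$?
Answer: $\frac{2449291943}{1381965705} \approx 1.7723$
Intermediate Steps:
$T = \frac{505}{339}$ ($T = \frac{-113 - 392}{-58 - 281} = - \frac{505}{-339} = \left(-505\right) \left(- \frac{1}{339}\right) = \frac{505}{339} \approx 1.4897$)
$\frac{\left(676 \left(-779 + T\right) - 1841670\right) - 4857783}{-1633138 - 2443457} = \frac{\left(676 \left(-779 + \frac{505}{339}\right) - 1841670\right) - 4857783}{-1633138 - 2443457} = \frac{\left(676 \left(- \frac{263576}{339}\right) - 1841670\right) - 4857783}{-4076595} = \left(\left(- \frac{178177376}{339} - 1841670\right) - 4857783\right) \left(- \frac{1}{4076595}\right) = \left(- \frac{802503506}{339} - 4857783\right) \left(- \frac{1}{4076595}\right) = \left(- \frac{2449291943}{339}\right) \left(- \frac{1}{4076595}\right) = \frac{2449291943}{1381965705}$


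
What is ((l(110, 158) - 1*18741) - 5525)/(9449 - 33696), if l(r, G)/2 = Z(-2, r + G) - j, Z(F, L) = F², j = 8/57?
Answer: 1382722/1382079 ≈ 1.0005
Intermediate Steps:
j = 8/57 (j = 8*(1/57) = 8/57 ≈ 0.14035)
l(r, G) = 440/57 (l(r, G) = 2*((-2)² - 1*8/57) = 2*(4 - 8/57) = 2*(220/57) = 440/57)
((l(110, 158) - 1*18741) - 5525)/(9449 - 33696) = ((440/57 - 1*18741) - 5525)/(9449 - 33696) = ((440/57 - 18741) - 5525)/(-24247) = (-1067797/57 - 5525)*(-1/24247) = -1382722/57*(-1/24247) = 1382722/1382079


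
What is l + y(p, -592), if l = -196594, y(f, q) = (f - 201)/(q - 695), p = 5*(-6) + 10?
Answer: -19462789/99 ≈ -1.9659e+5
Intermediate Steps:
p = -20 (p = -30 + 10 = -20)
y(f, q) = (-201 + f)/(-695 + q)
l + y(p, -592) = -196594 + (-201 - 20)/(-695 - 592) = -196594 - 221/(-1287) = -196594 - 1/1287*(-221) = -196594 + 17/99 = -19462789/99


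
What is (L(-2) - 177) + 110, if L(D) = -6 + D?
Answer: -75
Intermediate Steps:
(L(-2) - 177) + 110 = ((-6 - 2) - 177) + 110 = (-8 - 177) + 110 = -185 + 110 = -75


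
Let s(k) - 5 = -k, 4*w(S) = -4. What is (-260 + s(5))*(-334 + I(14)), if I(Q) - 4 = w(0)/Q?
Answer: 600730/7 ≈ 85819.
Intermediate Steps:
w(S) = -1 (w(S) = (¼)*(-4) = -1)
s(k) = 5 - k
I(Q) = 4 - 1/Q
(-260 + s(5))*(-334 + I(14)) = (-260 + (5 - 1*5))*(-334 + (4 - 1/14)) = (-260 + (5 - 5))*(-334 + (4 - 1*1/14)) = (-260 + 0)*(-334 + (4 - 1/14)) = -260*(-334 + 55/14) = -260*(-4621/14) = 600730/7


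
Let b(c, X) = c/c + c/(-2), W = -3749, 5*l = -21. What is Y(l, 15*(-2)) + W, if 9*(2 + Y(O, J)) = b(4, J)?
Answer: -33760/9 ≈ -3751.1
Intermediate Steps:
l = -21/5 (l = (1/5)*(-21) = -21/5 ≈ -4.2000)
b(c, X) = 1 - c/2 (b(c, X) = 1 + c*(-1/2) = 1 - c/2)
Y(O, J) = -19/9 (Y(O, J) = -2 + (1 - 1/2*4)/9 = -2 + (1 - 2)/9 = -2 + (1/9)*(-1) = -2 - 1/9 = -19/9)
Y(l, 15*(-2)) + W = -19/9 - 3749 = -33760/9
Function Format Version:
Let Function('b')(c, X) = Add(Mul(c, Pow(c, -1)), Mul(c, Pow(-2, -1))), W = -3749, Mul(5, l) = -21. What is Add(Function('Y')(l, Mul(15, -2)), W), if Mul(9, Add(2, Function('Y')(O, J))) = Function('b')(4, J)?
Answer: Rational(-33760, 9) ≈ -3751.1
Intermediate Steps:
l = Rational(-21, 5) (l = Mul(Rational(1, 5), -21) = Rational(-21, 5) ≈ -4.2000)
Function('b')(c, X) = Add(1, Mul(Rational(-1, 2), c)) (Function('b')(c, X) = Add(1, Mul(c, Rational(-1, 2))) = Add(1, Mul(Rational(-1, 2), c)))
Function('Y')(O, J) = Rational(-19, 9) (Function('Y')(O, J) = Add(-2, Mul(Rational(1, 9), Add(1, Mul(Rational(-1, 2), 4)))) = Add(-2, Mul(Rational(1, 9), Add(1, -2))) = Add(-2, Mul(Rational(1, 9), -1)) = Add(-2, Rational(-1, 9)) = Rational(-19, 9))
Add(Function('Y')(l, Mul(15, -2)), W) = Add(Rational(-19, 9), -3749) = Rational(-33760, 9)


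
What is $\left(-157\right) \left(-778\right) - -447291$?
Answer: $569437$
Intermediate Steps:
$\left(-157\right) \left(-778\right) - -447291 = 122146 + 447291 = 569437$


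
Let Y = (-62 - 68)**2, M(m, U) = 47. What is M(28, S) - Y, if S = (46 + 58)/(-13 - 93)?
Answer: -16853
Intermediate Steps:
S = -52/53 (S = 104/(-106) = 104*(-1/106) = -52/53 ≈ -0.98113)
Y = 16900 (Y = (-130)**2 = 16900)
M(28, S) - Y = 47 - 1*16900 = 47 - 16900 = -16853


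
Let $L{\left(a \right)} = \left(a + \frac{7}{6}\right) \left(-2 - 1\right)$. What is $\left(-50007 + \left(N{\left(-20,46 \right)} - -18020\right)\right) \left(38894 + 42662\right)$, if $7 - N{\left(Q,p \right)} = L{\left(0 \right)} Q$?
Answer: $-2613869800$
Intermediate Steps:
$L{\left(a \right)} = - \frac{7}{2} - 3 a$ ($L{\left(a \right)} = \left(a + 7 \cdot \frac{1}{6}\right) \left(-3\right) = \left(a + \frac{7}{6}\right) \left(-3\right) = \left(\frac{7}{6} + a\right) \left(-3\right) = - \frac{7}{2} - 3 a$)
$N{\left(Q,p \right)} = 7 + \frac{7 Q}{2}$ ($N{\left(Q,p \right)} = 7 - \left(- \frac{7}{2} - 0\right) Q = 7 - \left(- \frac{7}{2} + 0\right) Q = 7 - - \frac{7 Q}{2} = 7 + \frac{7 Q}{2}$)
$\left(-50007 + \left(N{\left(-20,46 \right)} - -18020\right)\right) \left(38894 + 42662\right) = \left(-50007 + \left(\left(7 + \frac{7}{2} \left(-20\right)\right) - -18020\right)\right) \left(38894 + 42662\right) = \left(-50007 + \left(\left(7 - 70\right) + 18020\right)\right) 81556 = \left(-50007 + \left(-63 + 18020\right)\right) 81556 = \left(-50007 + 17957\right) 81556 = \left(-32050\right) 81556 = -2613869800$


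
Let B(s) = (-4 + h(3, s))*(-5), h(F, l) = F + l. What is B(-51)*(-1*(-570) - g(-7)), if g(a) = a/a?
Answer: 147940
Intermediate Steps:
g(a) = 1
B(s) = 5 - 5*s (B(s) = (-4 + (3 + s))*(-5) = (-1 + s)*(-5) = 5 - 5*s)
B(-51)*(-1*(-570) - g(-7)) = (5 - 5*(-51))*(-1*(-570) - 1*1) = (5 + 255)*(570 - 1) = 260*569 = 147940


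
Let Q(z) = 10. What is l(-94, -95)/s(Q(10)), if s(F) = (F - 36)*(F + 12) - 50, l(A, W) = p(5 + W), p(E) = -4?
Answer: 2/311 ≈ 0.0064309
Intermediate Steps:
l(A, W) = -4
s(F) = -50 + (-36 + F)*(12 + F) (s(F) = (-36 + F)*(12 + F) - 50 = -50 + (-36 + F)*(12 + F))
l(-94, -95)/s(Q(10)) = -4/(-482 + 10**2 - 24*10) = -4/(-482 + 100 - 240) = -4/(-622) = -4*(-1/622) = 2/311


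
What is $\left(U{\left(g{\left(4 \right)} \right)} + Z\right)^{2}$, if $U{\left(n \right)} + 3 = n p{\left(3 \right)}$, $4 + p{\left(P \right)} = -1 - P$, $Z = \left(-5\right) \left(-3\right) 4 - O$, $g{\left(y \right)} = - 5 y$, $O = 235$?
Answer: $324$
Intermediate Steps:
$Z = -175$ ($Z = \left(-5\right) \left(-3\right) 4 - 235 = 15 \cdot 4 - 235 = 60 - 235 = -175$)
$p{\left(P \right)} = -5 - P$ ($p{\left(P \right)} = -4 - \left(1 + P\right) = -5 - P$)
$U{\left(n \right)} = -3 - 8 n$ ($U{\left(n \right)} = -3 + n \left(-5 - 3\right) = -3 + n \left(-8\right) = -3 - 8 n$)
$\left(U{\left(g{\left(4 \right)} \right)} + Z\right)^{2} = \left(\left(-3 - 8 \left(\left(-5\right) 4\right)\right) - 175\right)^{2} = \left(\left(-3 - -160\right) - 175\right)^{2} = \left(\left(-3 + 160\right) - 175\right)^{2} = \left(157 - 175\right)^{2} = \left(-18\right)^{2} = 324$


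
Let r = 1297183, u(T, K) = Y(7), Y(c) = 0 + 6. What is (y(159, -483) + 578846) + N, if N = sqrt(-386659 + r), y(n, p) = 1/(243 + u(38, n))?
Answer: 144132655/249 + 2*sqrt(227631) ≈ 5.7980e+5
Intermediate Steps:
Y(c) = 6
u(T, K) = 6
y(n, p) = 1/249 (y(n, p) = 1/(243 + 6) = 1/249)
N = 2*sqrt(227631) (N = sqrt(-386659 + 1297183) = sqrt(910524) = 2*sqrt(227631) ≈ 954.21)
(y(159, -483) + 578846) + N = (1/249 + 578846) + 2*sqrt(227631) = 144132655/249 + 2*sqrt(227631)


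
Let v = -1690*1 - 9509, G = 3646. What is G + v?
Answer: -7553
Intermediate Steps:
v = -11199 (v = -1690 - 9509 = -11199)
G + v = 3646 - 11199 = -7553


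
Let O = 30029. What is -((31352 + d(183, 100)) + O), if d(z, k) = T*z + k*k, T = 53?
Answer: -81080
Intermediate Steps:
d(z, k) = k² + 53*z (d(z, k) = 53*z + k*k = 53*z + k² = k² + 53*z)
-((31352 + d(183, 100)) + O) = -((31352 + (100² + 53*183)) + 30029) = -((31352 + (10000 + 9699)) + 30029) = -((31352 + 19699) + 30029) = -(51051 + 30029) = -1*81080 = -81080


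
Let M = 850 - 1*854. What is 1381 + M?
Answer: 1377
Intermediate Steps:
M = -4 (M = 850 - 854 = -4)
1381 + M = 1381 - 4 = 1377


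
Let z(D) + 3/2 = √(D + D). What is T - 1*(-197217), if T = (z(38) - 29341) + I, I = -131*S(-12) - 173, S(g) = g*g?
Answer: 297675/2 + 2*√19 ≈ 1.4885e+5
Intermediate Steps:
S(g) = g²
I = -19037 (I = -131*(-12)² - 173 = -131*144 - 173 = -18864 - 173 = -19037)
z(D) = -3/2 + √2*√D (z(D) = -3/2 + √(D + D) = -3/2 + √(2*D) = -3/2 + √2*√D)
T = -96759/2 + 2*√19 (T = ((-3/2 + √2*√38) - 29341) - 19037 = ((-3/2 + 2*√19) - 29341) - 19037 = (-58685/2 + 2*√19) - 19037 = -96759/2 + 2*√19 ≈ -48371.)
T - 1*(-197217) = (-96759/2 + 2*√19) - 1*(-197217) = (-96759/2 + 2*√19) + 197217 = 297675/2 + 2*√19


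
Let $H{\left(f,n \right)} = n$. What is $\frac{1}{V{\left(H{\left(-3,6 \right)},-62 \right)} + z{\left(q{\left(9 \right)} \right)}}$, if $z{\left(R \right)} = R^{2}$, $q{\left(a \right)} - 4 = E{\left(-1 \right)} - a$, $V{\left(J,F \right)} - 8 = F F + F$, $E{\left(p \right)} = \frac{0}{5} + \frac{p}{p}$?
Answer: $\frac{1}{3806} \approx 0.00026274$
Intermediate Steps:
$E{\left(p \right)} = 1$ ($E{\left(p \right)} = 0 \cdot \frac{1}{5} + 1 = 0 + 1 = 1$)
$V{\left(J,F \right)} = 8 + F + F^{2}$ ($V{\left(J,F \right)} = 8 + \left(F F + F\right) = 8 + \left(F^{2} + F\right) = 8 + \left(F + F^{2}\right) = 8 + F + F^{2}$)
$q{\left(a \right)} = 5 - a$ ($q{\left(a \right)} = 4 - \left(-1 + a\right) = 5 - a$)
$\frac{1}{V{\left(H{\left(-3,6 \right)},-62 \right)} + z{\left(q{\left(9 \right)} \right)}} = \frac{1}{\left(8 - 62 + \left(-62\right)^{2}\right) + \left(5 - 9\right)^{2}} = \frac{1}{\left(8 - 62 + 3844\right) + \left(5 - 9\right)^{2}} = \frac{1}{3790 + \left(-4\right)^{2}} = \frac{1}{3790 + 16} = \frac{1}{3806}$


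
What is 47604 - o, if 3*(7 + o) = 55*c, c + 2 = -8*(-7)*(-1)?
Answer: 146023/3 ≈ 48674.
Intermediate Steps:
c = -58 (c = -2 - 8*(-7)*(-1) = -2 + 56*(-1) = -2 - 56 = -58)
o = -3211/3 (o = -7 + (55*(-58))/3 = -7 + (⅓)*(-3190) = -7 - 3190/3 = -3211/3 ≈ -1070.3)
47604 - o = 47604 - 1*(-3211/3) = 47604 + 3211/3 = 146023/3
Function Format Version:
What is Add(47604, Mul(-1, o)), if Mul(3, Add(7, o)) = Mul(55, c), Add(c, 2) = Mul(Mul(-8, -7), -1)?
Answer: Rational(146023, 3) ≈ 48674.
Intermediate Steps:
c = -58 (c = Add(-2, Mul(Mul(-8, -7), -1)) = Add(-2, Mul(56, -1)) = Add(-2, -56) = -58)
o = Rational(-3211, 3) (o = Add(-7, Mul(Rational(1, 3), Mul(55, -58))) = Add(-7, Mul(Rational(1, 3), -3190)) = Add(-7, Rational(-3190, 3)) = Rational(-3211, 3) ≈ -1070.3)
Add(47604, Mul(-1, o)) = Add(47604, Mul(-1, Rational(-3211, 3))) = Add(47604, Rational(3211, 3)) = Rational(146023, 3)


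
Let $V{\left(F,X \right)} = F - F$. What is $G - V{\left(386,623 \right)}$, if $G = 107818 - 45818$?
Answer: $62000$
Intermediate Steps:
$V{\left(F,X \right)} = 0$
$G = 62000$ ($G = 107818 - 45818 = 62000$)
$G - V{\left(386,623 \right)} = 62000 - 0 = 62000 + 0 = 62000$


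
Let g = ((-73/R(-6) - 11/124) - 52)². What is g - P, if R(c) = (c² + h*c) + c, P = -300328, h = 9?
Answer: 167573952889/553536 ≈ 3.0273e+5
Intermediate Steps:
R(c) = c² + 10*c (R(c) = (c² + 9*c) + c = c² + 10*c)
g = 1331593081/553536 (g = ((-73*(-1/(6*(10 - 6))) - 11/124) - 52)² = ((-73/((-6*4)) - 11*1/124) - 52)² = ((-73/(-24) - 11/124) - 52)² = ((-73*(-1/24) - 11/124) - 52)² = ((73/24 - 11/124) - 52)² = (2197/744 - 52)² = (-36491/744)² = 1331593081/553536 ≈ 2405.6)
g - P = 1331593081/553536 - 1*(-300328) = 1331593081/553536 + 300328 = 167573952889/553536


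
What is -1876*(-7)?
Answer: 13132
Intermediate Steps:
-1876*(-7) = -67*(-196) = 13132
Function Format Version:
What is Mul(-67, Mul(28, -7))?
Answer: 13132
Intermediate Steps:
Mul(-67, Mul(28, -7)) = Mul(-67, -196) = 13132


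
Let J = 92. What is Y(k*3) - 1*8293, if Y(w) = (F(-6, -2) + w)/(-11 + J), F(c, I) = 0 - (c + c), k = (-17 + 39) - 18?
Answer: -223903/27 ≈ -8292.7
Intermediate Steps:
k = 4 (k = 22 - 18 = 4)
F(c, I) = -2*c (F(c, I) = 0 - 2*c = -2*c)
Y(w) = 4/27 + w/81 (Y(w) = (-2*(-6) + w)/(-11 + 92) = (12 + w)/81 = (12 + w)*(1/81) = 4/27 + w/81)
Y(k*3) - 1*8293 = (4/27 + (4*3)/81) - 1*8293 = (4/27 + (1/81)*12) - 8293 = (4/27 + 4/27) - 8293 = 8/27 - 8293 = -223903/27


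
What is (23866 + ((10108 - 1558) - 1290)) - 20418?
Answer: 10708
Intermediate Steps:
(23866 + ((10108 - 1558) - 1290)) - 20418 = (23866 + (8550 - 1290)) - 20418 = (23866 + 7260) - 20418 = 31126 - 20418 = 10708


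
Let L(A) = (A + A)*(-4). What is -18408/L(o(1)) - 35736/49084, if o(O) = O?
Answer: 28226637/12271 ≈ 2300.3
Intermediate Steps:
L(A) = -8*A (L(A) = (2*A)*(-4) = -8*A)
-18408/L(o(1)) - 35736/49084 = -18408/((-8*1)) - 35736/49084 = -18408/(-8) - 35736*1/49084 = -18408*(-1/8) - 8934/12271 = 2301 - 8934/12271 = 28226637/12271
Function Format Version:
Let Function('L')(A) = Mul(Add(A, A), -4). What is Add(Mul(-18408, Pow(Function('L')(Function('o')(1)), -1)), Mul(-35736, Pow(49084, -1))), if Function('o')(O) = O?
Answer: Rational(28226637, 12271) ≈ 2300.3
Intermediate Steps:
Function('L')(A) = Mul(-8, A) (Function('L')(A) = Mul(Mul(2, A), -4) = Mul(-8, A))
Add(Mul(-18408, Pow(Function('L')(Function('o')(1)), -1)), Mul(-35736, Pow(49084, -1))) = Add(Mul(-18408, Pow(Mul(-8, 1), -1)), Mul(-35736, Pow(49084, -1))) = Add(Mul(-18408, Pow(-8, -1)), Mul(-35736, Rational(1, 49084))) = Add(Mul(-18408, Rational(-1, 8)), Rational(-8934, 12271)) = Add(2301, Rational(-8934, 12271)) = Rational(28226637, 12271)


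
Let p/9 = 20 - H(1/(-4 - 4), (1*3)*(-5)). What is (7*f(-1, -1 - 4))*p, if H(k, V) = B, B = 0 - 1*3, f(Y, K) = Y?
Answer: -1449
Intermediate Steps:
B = -3 (B = 0 - 3 = -3)
H(k, V) = -3
p = 207 (p = 9*(20 - 1*(-3)) = 9*(20 + 3) = 9*23 = 207)
(7*f(-1, -1 - 4))*p = (7*(-1))*207 = -7*207 = -1449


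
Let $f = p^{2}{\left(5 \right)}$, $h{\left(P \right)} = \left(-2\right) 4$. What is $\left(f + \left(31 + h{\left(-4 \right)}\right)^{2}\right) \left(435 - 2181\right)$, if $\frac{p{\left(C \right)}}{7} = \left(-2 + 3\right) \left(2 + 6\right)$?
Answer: $-6399090$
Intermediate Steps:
$h{\left(P \right)} = -8$
$p{\left(C \right)} = 56$ ($p{\left(C \right)} = 7 \left(-2 + 3\right) \left(2 + 6\right) = 7 \cdot 1 \cdot 8 = 7 \cdot 8 = 56$)
$f = 3136$ ($f = 56^{2} = 3136$)
$\left(f + \left(31 + h{\left(-4 \right)}\right)^{2}\right) \left(435 - 2181\right) = \left(3136 + \left(31 - 8\right)^{2}\right) \left(435 - 2181\right) = \left(3136 + 23^{2}\right) \left(-1746\right) = \left(3136 + 529\right) \left(-1746\right) = 3665 \left(-1746\right) = -6399090$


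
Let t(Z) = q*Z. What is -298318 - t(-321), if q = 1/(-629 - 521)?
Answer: -343066021/1150 ≈ -2.9832e+5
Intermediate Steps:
q = -1/1150 (q = 1/(-1150) = -1/1150 ≈ -0.00086956)
t(Z) = -Z/1150
-298318 - t(-321) = -298318 - (-1)*(-321)/1150 = -298318 - 1*321/1150 = -298318 - 321/1150 = -343066021/1150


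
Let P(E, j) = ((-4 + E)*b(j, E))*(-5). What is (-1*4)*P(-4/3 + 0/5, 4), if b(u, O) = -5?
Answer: 1600/3 ≈ 533.33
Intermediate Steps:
P(E, j) = -100 + 25*E (P(E, j) = ((-4 + E)*(-5))*(-5) = (20 - 5*E)*(-5) = -100 + 25*E)
(-1*4)*P(-4/3 + 0/5, 4) = (-1*4)*(-100 + 25*(-4/3 + 0/5)) = -4*(-100 + 25*(-4*⅓ + 0*(⅕))) = -4*(-100 + 25*(-4/3 + 0)) = -4*(-100 + 25*(-4/3)) = -4*(-100 - 100/3) = -4*(-400/3) = 1600/3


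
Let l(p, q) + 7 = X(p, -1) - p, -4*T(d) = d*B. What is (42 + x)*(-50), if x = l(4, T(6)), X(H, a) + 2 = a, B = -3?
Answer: -1400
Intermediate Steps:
X(H, a) = -2 + a
T(d) = 3*d/4 (T(d) = -d*(-3)/4 = -(-3)*d/4 = 3*d/4)
l(p, q) = -10 - p (l(p, q) = -7 + ((-2 - 1) - p) = -7 + (-3 - p) = -10 - p)
x = -14 (x = -10 - 1*4 = -10 - 4 = -14)
(42 + x)*(-50) = (42 - 14)*(-50) = 28*(-50) = -1400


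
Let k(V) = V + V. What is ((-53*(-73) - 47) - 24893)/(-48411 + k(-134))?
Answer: 21071/48679 ≈ 0.43286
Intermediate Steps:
k(V) = 2*V
((-53*(-73) - 47) - 24893)/(-48411 + k(-134)) = ((-53*(-73) - 47) - 24893)/(-48411 + 2*(-134)) = ((3869 - 47) - 24893)/(-48411 - 268) = (3822 - 24893)/(-48679) = -21071*(-1/48679) = 21071/48679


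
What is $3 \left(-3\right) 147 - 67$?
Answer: $-1390$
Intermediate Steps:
$3 \left(-3\right) 147 - 67 = \left(-9\right) 147 - 67 = -1323 - 67 = -1390$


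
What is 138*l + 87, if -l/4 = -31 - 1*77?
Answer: 59703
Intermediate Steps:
l = 432 (l = -4*(-31 - 1*77) = -4*(-31 - 77) = -4*(-108) = 432)
138*l + 87 = 138*432 + 87 = 59616 + 87 = 59703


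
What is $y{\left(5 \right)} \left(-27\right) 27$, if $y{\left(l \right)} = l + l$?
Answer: $-7290$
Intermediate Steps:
$y{\left(l \right)} = 2 l$
$y{\left(5 \right)} \left(-27\right) 27 = 2 \cdot 5 \left(-27\right) 27 = 10 \left(-27\right) 27 = \left(-270\right) 27 = -7290$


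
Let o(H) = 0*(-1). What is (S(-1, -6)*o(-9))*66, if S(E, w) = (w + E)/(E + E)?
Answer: 0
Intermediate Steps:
S(E, w) = (E + w)/(2*E) (S(E, w) = (E + w)/((2*E)) = (E + w)*(1/(2*E)) = (E + w)/(2*E))
o(H) = 0
(S(-1, -6)*o(-9))*66 = (((½)*(-1 - 6)/(-1))*0)*66 = (((½)*(-1)*(-7))*0)*66 = ((7/2)*0)*66 = 0*66 = 0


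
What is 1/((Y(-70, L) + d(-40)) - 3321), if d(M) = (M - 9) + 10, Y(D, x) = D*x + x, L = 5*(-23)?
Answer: 1/4575 ≈ 0.00021858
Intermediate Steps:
L = -115
Y(D, x) = x + D*x
d(M) = 1 + M (d(M) = (-9 + M) + 10 = 1 + M)
1/((Y(-70, L) + d(-40)) - 3321) = 1/((-115*(1 - 70) + (1 - 40)) - 3321) = 1/((-115*(-69) - 39) - 3321) = 1/((7935 - 39) - 3321) = 1/(7896 - 3321) = 1/4575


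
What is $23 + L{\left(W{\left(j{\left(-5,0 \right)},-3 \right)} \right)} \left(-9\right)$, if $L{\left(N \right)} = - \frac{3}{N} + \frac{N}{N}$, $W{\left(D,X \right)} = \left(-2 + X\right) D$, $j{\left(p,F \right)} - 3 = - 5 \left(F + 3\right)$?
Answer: $\frac{289}{20} \approx 14.45$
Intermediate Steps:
$j{\left(p,F \right)} = -12 - 5 F$ ($j{\left(p,F \right)} = 3 - 5 \left(F + 3\right) = 3 - 5 \left(3 + F\right) = 3 - \left(15 + 5 F\right) = -12 - 5 F$)
$W{\left(D,X \right)} = D \left(-2 + X\right)$
$L{\left(N \right)} = 1 - \frac{3}{N}$ ($L{\left(N \right)} = - \frac{3}{N} + 1 = 1 - \frac{3}{N}$)
$23 + L{\left(W{\left(j{\left(-5,0 \right)},-3 \right)} \right)} \left(-9\right) = 23 + \frac{-3 + \left(-12 - 0\right) \left(-2 - 3\right)}{\left(-12 - 0\right) \left(-2 - 3\right)} \left(-9\right) = 23 + \frac{-3 + \left(-12 + 0\right) \left(-5\right)}{\left(-12 + 0\right) \left(-5\right)} \left(-9\right) = 23 + \frac{-3 - -60}{\left(-12\right) \left(-5\right)} \left(-9\right) = 23 + \frac{-3 + 60}{60} \left(-9\right) = 23 + \frac{1}{60} \cdot 57 \left(-9\right) = 23 + \frac{19}{20} \left(-9\right) = 23 - \frac{171}{20} = \frac{289}{20}$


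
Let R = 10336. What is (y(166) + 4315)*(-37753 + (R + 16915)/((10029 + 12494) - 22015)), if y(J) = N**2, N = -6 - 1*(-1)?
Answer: -20779131205/127 ≈ -1.6362e+8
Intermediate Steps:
N = -5 (N = -6 + 1 = -5)
y(J) = 25 (y(J) = (-5)**2 = 25)
(y(166) + 4315)*(-37753 + (R + 16915)/((10029 + 12494) - 22015)) = (25 + 4315)*(-37753 + (10336 + 16915)/((10029 + 12494) - 22015)) = 4340*(-37753 + 27251/(22523 - 22015)) = 4340*(-37753 + 27251/508) = 4340*(-19151273/508) = -20779131205/127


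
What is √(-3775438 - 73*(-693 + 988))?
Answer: I*√3796973 ≈ 1948.6*I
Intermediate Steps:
√(-3775438 - 73*(-693 + 988)) = √(-3775438 - 73*295) = √(-3775438 - 21535) = √(-3796973) = I*√3796973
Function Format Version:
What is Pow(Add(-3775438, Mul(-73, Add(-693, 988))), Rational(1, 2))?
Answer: Mul(I, Pow(3796973, Rational(1, 2))) ≈ Mul(1948.6, I)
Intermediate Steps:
Pow(Add(-3775438, Mul(-73, Add(-693, 988))), Rational(1, 2)) = Pow(Add(-3775438, Mul(-73, 295)), Rational(1, 2)) = Pow(Add(-3775438, -21535), Rational(1, 2)) = Pow(-3796973, Rational(1, 2)) = Mul(I, Pow(3796973, Rational(1, 2)))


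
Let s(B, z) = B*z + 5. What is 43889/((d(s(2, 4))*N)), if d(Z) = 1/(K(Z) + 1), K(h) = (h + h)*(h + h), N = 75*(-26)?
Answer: -29712853/1950 ≈ -15237.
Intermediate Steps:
N = -1950
K(h) = 4*h**2 (K(h) = (2*h)*(2*h) = 4*h**2)
s(B, z) = 5 + B*z
d(Z) = 1/(1 + 4*Z**2) (d(Z) = 1/(4*Z**2 + 1) = 1/(1 + 4*Z**2))
43889/((d(s(2, 4))*N)) = 43889/((-1950/(1 + 4*(5 + 2*4)**2))) = 43889/((-1950/(1 + 4*(5 + 8)**2))) = 43889/((-1950/(1 + 4*13**2))) = 43889/((-1950/(1 + 4*169))) = 43889/((-1950/(1 + 676))) = 43889/((-1950/677)) = 43889/(((1/677)*(-1950))) = 43889/(-1950/677) = 43889*(-677/1950) = -29712853/1950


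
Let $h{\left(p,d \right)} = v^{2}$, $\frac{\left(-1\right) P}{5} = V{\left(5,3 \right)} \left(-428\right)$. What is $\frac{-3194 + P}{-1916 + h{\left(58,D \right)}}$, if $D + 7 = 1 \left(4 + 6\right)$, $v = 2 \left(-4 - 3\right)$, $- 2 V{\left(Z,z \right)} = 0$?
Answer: $\frac{1597}{860} \approx 1.857$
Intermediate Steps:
$V{\left(Z,z \right)} = 0$ ($V{\left(Z,z \right)} = \left(- \frac{1}{2}\right) 0 = 0$)
$P = 0$ ($P = - 5 \cdot 0 \left(-428\right) = \left(-5\right) 0 = 0$)
$v = -14$ ($v = 2 \left(-7\right) = -14$)
$D = 3$ ($D = -7 + 1 \left(4 + 6\right) = -7 + 1 \cdot 10 = -7 + 10 = 3$)
$h{\left(p,d \right)} = 196$ ($h{\left(p,d \right)} = \left(-14\right)^{2} = 196$)
$\frac{-3194 + P}{-1916 + h{\left(58,D \right)}} = \frac{-3194 + 0}{-1916 + 196} = - \frac{3194}{-1720} = \left(-3194\right) \left(- \frac{1}{1720}\right) = \frac{1597}{860}$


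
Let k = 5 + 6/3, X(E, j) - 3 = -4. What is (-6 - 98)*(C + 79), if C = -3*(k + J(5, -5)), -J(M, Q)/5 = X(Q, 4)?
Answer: -4472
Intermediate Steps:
X(E, j) = -1 (X(E, j) = 3 - 4 = -1)
J(M, Q) = 5 (J(M, Q) = -5*(-1) = 5)
k = 7 (k = 5 + 6*(1/3) = 5 + 2 = 7)
C = -36 (C = -3*(7 + 5) = -3*12 = -36)
(-6 - 98)*(C + 79) = (-6 - 98)*(-36 + 79) = -104*43 = -4472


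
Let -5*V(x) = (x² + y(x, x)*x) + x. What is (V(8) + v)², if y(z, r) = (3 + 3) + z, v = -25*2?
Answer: 188356/25 ≈ 7534.2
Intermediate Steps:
v = -50
y(z, r) = 6 + z
V(x) = -x/5 - x²/5 - x*(6 + x)/5 (V(x) = -((x² + (6 + x)*x) + x)/5 = -((x² + x*(6 + x)) + x)/5 = -(x + x² + x*(6 + x))/5 = -x/5 - x²/5 - x*(6 + x)/5)
(V(8) + v)² = (-⅕*8*(7 + 2*8) - 50)² = (-⅕*8*(7 + 16) - 50)² = (-⅕*8*23 - 50)² = (-184/5 - 50)² = (-434/5)² = 188356/25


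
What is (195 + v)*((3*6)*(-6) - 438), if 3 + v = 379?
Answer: -311766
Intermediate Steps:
v = 376 (v = -3 + 379 = 376)
(195 + v)*((3*6)*(-6) - 438) = (195 + 376)*((3*6)*(-6) - 438) = 571*(18*(-6) - 438) = 571*(-108 - 438) = 571*(-546) = -311766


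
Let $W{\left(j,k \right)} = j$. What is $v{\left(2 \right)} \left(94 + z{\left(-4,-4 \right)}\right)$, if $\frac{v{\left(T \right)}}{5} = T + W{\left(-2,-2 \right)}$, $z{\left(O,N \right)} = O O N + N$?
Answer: $0$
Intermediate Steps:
$z{\left(O,N \right)} = N + N O^{2}$ ($z{\left(O,N \right)} = O^{2} N + N = N O^{2} + N = N + N O^{2}$)
$v{\left(T \right)} = -10 + 5 T$ ($v{\left(T \right)} = 5 \left(T - 2\right) = 5 \left(-2 + T\right) = -10 + 5 T$)
$v{\left(2 \right)} \left(94 + z{\left(-4,-4 \right)}\right) = \left(-10 + 5 \cdot 2\right) \left(94 - 4 \left(1 + \left(-4\right)^{2}\right)\right) = \left(-10 + 10\right) \left(94 - 4 \left(1 + 16\right)\right) = 0 \left(94 - 68\right) = 0 \cdot 26 = 0$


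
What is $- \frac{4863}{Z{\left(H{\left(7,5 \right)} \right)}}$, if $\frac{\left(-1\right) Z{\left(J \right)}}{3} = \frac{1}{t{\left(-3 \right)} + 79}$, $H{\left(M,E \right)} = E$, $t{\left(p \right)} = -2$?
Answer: $124817$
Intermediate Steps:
$Z{\left(J \right)} = - \frac{3}{77}$ ($Z{\left(J \right)} = - \frac{3}{-2 + 79} = - \frac{3}{77}$)
$- \frac{4863}{Z{\left(H{\left(7,5 \right)} \right)}} = - \frac{4863}{- \frac{3}{77}} = \left(-4863\right) \left(- \frac{77}{3}\right) = 124817$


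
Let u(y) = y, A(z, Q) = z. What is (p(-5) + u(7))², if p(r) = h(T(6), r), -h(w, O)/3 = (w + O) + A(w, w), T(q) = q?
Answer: 196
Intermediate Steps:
h(w, O) = -6*w - 3*O (h(w, O) = -3*((w + O) + w) = -3*((O + w) + w) = -3*(O + 2*w) = -6*w - 3*O)
p(r) = -36 - 3*r (p(r) = -6*6 - 3*r = -36 - 3*r)
(p(-5) + u(7))² = ((-36 - 3*(-5)) + 7)² = ((-36 + 15) + 7)² = (-21 + 7)² = (-14)² = 196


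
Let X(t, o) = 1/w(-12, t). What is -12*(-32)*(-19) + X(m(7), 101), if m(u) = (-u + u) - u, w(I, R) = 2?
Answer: -14591/2 ≈ -7295.5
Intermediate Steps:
m(u) = -u (m(u) = 0 - u = -u)
X(t, o) = ½ (X(t, o) = 1/2 = ½)
-12*(-32)*(-19) + X(m(7), 101) = -12*(-32)*(-19) + ½ = 384*(-19) + ½ = -7296 + ½ = -14591/2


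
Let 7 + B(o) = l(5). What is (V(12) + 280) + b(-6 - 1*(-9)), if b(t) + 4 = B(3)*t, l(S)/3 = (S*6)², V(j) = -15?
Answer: 8340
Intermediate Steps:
l(S) = 108*S² (l(S) = 3*(S*6)² = 3*(6*S)² = 3*(36*S²) = 108*S²)
B(o) = 2693 (B(o) = -7 + 108*5² = -7 + 108*25 = -7 + 2700 = 2693)
b(t) = -4 + 2693*t
(V(12) + 280) + b(-6 - 1*(-9)) = (-15 + 280) + (-4 + 2693*(-6 - 1*(-9))) = 265 + (-4 + 2693*(-6 + 9)) = 265 + (-4 + 2693*3) = 265 + (-4 + 8079) = 265 + 8075 = 8340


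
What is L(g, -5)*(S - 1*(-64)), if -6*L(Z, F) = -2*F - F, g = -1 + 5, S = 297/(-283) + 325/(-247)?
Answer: -828525/5377 ≈ -154.09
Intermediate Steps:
S = -12718/5377 (S = 297*(-1/283) + 325*(-1/247) = -297/283 - 25/19 = -12718/5377 ≈ -2.3653)
g = 4
L(Z, F) = F/2 (L(Z, F) = -(-2*F - F)/6 = -(-1)*F/2 = F/2)
L(g, -5)*(S - 1*(-64)) = ((1/2)*(-5))*(-12718/5377 - 1*(-64)) = -5*(-12718/5377 + 64)/2 = -5/2*331410/5377 = -828525/5377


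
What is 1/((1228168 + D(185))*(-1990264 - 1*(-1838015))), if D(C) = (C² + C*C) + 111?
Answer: -1/197425693521 ≈ -5.0652e-12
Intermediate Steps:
D(C) = 111 + 2*C² (D(C) = (C² + C²) + 111 = 2*C² + 111 = 111 + 2*C²)
1/((1228168 + D(185))*(-1990264 - 1*(-1838015))) = 1/((1228168 + (111 + 2*185²))*(-1990264 - 1*(-1838015))) = 1/((1228168 + (111 + 2*34225))*(-1990264 + 1838015)) = 1/((1228168 + (111 + 68450))*(-152249)) = -1/152249/(1228168 + 68561) = -1/152249/1296729 = (1/1296729)*(-1/152249) = -1/197425693521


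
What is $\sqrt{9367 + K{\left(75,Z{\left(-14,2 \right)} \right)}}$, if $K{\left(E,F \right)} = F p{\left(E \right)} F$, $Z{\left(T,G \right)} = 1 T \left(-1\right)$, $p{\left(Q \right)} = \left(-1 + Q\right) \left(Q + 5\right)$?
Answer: $\sqrt{1169687} \approx 1081.5$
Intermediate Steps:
$p{\left(Q \right)} = \left(-1 + Q\right) \left(5 + Q\right)$
$Z{\left(T,G \right)} = - T$ ($Z{\left(T,G \right)} = T \left(-1\right) = - T$)
$K{\left(E,F \right)} = F^{2} \left(-5 + E^{2} + 4 E\right)$ ($K{\left(E,F \right)} = F \left(-5 + E^{2} + 4 E\right) F = F^{2} \left(-5 + E^{2} + 4 E\right)$)
$\sqrt{9367 + K{\left(75,Z{\left(-14,2 \right)} \right)}} = \sqrt{9367 + \left(\left(-1\right) \left(-14\right)\right)^{2} \left(-5 + 75^{2} + 4 \cdot 75\right)} = \sqrt{9367 + 14^{2} \left(-5 + 5625 + 300\right)} = \sqrt{9367 + 196 \cdot 5920} = \sqrt{9367 + 1160320} = \sqrt{1169687}$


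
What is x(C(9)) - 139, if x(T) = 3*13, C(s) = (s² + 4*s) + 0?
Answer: -100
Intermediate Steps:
C(s) = s² + 4*s
x(T) = 39
x(C(9)) - 139 = 39 - 139 = -100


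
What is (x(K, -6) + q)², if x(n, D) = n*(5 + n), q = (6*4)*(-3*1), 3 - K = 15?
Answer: 144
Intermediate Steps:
K = -12 (K = 3 - 1*15 = 3 - 15 = -12)
q = -72 (q = 24*(-3) = -72)
(x(K, -6) + q)² = (-12*(5 - 12) - 72)² = (-12*(-7) - 72)² = (84 - 72)² = 12² = 144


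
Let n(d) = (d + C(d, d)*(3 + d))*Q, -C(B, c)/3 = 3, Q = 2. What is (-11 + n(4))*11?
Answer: -1419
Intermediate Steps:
C(B, c) = -9 (C(B, c) = -3*3 = -9)
n(d) = -54 - 16*d (n(d) = (d - 9*(3 + d))*2 = (d + (-27 - 9*d))*2 = (-27 - 8*d)*2 = -54 - 16*d)
(-11 + n(4))*11 = (-11 + (-54 - 16*4))*11 = (-11 + (-54 - 64))*11 = (-11 - 118)*11 = -129*11 = -1419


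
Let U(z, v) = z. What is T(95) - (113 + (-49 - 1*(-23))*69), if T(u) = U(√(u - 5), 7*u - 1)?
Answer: 1681 + 3*√10 ≈ 1690.5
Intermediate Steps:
T(u) = √(-5 + u) (T(u) = √(u - 5) = √(-5 + u))
T(95) - (113 + (-49 - 1*(-23))*69) = √(-5 + 95) - (113 + (-49 - 1*(-23))*69) = √90 - (113 + (-49 + 23)*69) = 3*√10 - (113 - 26*69) = 3*√10 - (113 - 1794) = 3*√10 - 1*(-1681) = 3*√10 + 1681 = 1681 + 3*√10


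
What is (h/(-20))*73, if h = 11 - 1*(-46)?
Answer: -4161/20 ≈ -208.05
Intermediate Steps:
h = 57 (h = 11 + 46 = 57)
(h/(-20))*73 = (57/(-20))*73 = (57*(-1/20))*73 = -57/20*73 = -4161/20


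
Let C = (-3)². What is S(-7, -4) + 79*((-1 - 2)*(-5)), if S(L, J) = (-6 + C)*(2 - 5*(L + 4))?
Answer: 1236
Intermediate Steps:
C = 9
S(L, J) = -54 - 15*L (S(L, J) = (-6 + 9)*(2 - 5*(L + 4)) = 3*(2 - 5*(4 + L)) = 3*(2 + (-20 - 5*L)) = 3*(-18 - 5*L) = -54 - 15*L)
S(-7, -4) + 79*((-1 - 2)*(-5)) = (-54 - 15*(-7)) + 79*((-1 - 2)*(-5)) = (-54 + 105) + 79*(-3*(-5)) = 51 + 79*15 = 51 + 1185 = 1236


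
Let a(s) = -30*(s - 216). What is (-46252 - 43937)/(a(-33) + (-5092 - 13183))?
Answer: 90189/10805 ≈ 8.3470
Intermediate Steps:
a(s) = 6480 - 30*s (a(s) = -30*(-216 + s) = 6480 - 30*s)
(-46252 - 43937)/(a(-33) + (-5092 - 13183)) = (-46252 - 43937)/((6480 - 30*(-33)) + (-5092 - 13183)) = -90189/((6480 + 990) - 18275) = -90189/(7470 - 18275) = -90189/(-10805) = -90189*(-1/10805) = 90189/10805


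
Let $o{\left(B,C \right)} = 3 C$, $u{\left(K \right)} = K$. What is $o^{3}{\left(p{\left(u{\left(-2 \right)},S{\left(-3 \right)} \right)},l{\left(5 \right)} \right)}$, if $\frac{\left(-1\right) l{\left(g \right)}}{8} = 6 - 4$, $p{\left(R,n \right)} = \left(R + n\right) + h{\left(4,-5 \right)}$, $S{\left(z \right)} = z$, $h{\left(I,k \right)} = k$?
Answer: $-110592$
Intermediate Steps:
$p{\left(R,n \right)} = -5 + R + n$ ($p{\left(R,n \right)} = \left(R + n\right) - 5 = -5 + R + n$)
$l{\left(g \right)} = -16$ ($l{\left(g \right)} = - 8 \left(6 - 4\right) = \left(-8\right) 2 = -16$)
$o^{3}{\left(p{\left(u{\left(-2 \right)},S{\left(-3 \right)} \right)},l{\left(5 \right)} \right)} = \left(3 \left(-16\right)\right)^{3} = \left(-48\right)^{3} = -110592$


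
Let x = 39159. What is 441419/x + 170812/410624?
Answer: 46986515641/4019906304 ≈ 11.688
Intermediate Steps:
441419/x + 170812/410624 = 441419/39159 + 170812/410624 = 441419*(1/39159) + 170812*(1/410624) = 441419/39159 + 42703/102656 = 46986515641/4019906304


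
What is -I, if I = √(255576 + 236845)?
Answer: -√492421 ≈ -701.73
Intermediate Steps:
I = √492421 ≈ 701.73
-I = -√492421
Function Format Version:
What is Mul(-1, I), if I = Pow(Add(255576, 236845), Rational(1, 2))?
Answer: Mul(-1, Pow(492421, Rational(1, 2))) ≈ -701.73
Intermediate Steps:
I = Pow(492421, Rational(1, 2)) ≈ 701.73
Mul(-1, I) = Mul(-1, Pow(492421, Rational(1, 2)))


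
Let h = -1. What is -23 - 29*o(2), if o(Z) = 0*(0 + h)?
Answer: -23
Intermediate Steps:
o(Z) = 0 (o(Z) = 0*(0 - 1) = 0*(-1) = 0)
-23 - 29*o(2) = -23 - 29*0 = -23 + 0 = -23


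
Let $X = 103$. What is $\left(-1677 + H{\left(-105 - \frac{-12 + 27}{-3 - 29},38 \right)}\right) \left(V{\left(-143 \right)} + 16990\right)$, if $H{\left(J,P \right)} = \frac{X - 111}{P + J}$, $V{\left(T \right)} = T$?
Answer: $- \frac{60145087219}{2129} \approx -2.825 \cdot 10^{7}$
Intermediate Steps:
$H{\left(J,P \right)} = - \frac{8}{J + P}$ ($H{\left(J,P \right)} = \frac{103 - 111}{P + J} = - \frac{8}{J + P}$)
$\left(-1677 + H{\left(-105 - \frac{-12 + 27}{-3 - 29},38 \right)}\right) \left(V{\left(-143 \right)} + 16990\right) = \left(-1677 - \frac{8}{\left(-105 - \frac{-12 + 27}{-3 - 29}\right) + 38}\right) \left(-143 + 16990\right) = \left(-1677 - \frac{8}{\left(-105 - \frac{15}{-32}\right) + 38}\right) 16847 = \left(-1677 - \frac{8}{\left(-105 - 15 \left(- \frac{1}{32}\right)\right) + 38}\right) 16847 = \left(-1677 - \frac{8}{\left(-105 - - \frac{15}{32}\right) + 38}\right) 16847 = \left(-1677 - \frac{8}{\left(-105 + \frac{15}{32}\right) + 38}\right) 16847 = \left(-1677 - \frac{8}{- \frac{3345}{32} + 38}\right) 16847 = \left(-1677 - \frac{8}{- \frac{2129}{32}}\right) 16847 = \left(-1677 - - \frac{256}{2129}\right) 16847 = \left(-1677 + \frac{256}{2129}\right) 16847 = \left(- \frac{3570077}{2129}\right) 16847 = - \frac{60145087219}{2129}$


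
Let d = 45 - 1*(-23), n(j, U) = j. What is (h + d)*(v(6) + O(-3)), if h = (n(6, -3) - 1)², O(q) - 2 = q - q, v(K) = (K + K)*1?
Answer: 1302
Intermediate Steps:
v(K) = 2*K (v(K) = (2*K)*1 = 2*K)
O(q) = 2 (O(q) = 2 + (q - q) = 2 + 0 = 2)
h = 25 (h = (6 - 1)² = 5² = 25)
d = 68 (d = 45 + 23 = 68)
(h + d)*(v(6) + O(-3)) = (25 + 68)*(2*6 + 2) = 93*(12 + 2) = 93*14 = 1302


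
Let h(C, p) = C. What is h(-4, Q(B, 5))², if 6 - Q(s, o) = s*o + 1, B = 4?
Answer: 16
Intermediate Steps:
Q(s, o) = 5 - o*s (Q(s, o) = 6 - (s*o + 1) = 6 - (o*s + 1) = 6 - (1 + o*s) = 6 + (-1 - o*s) = 5 - o*s)
h(-4, Q(B, 5))² = (-4)² = 16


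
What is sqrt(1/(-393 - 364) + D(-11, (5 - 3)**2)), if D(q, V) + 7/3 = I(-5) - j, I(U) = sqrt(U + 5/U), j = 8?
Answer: sqrt(-53300370 + 5157441*I*sqrt(6))/2271 ≈ 0.37836 + 3.2369*I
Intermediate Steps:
D(q, V) = -31/3 + I*sqrt(6) (D(q, V) = -7/3 + (sqrt(-5 + 5/(-5)) - 1*8) = -7/3 + (sqrt(-5 + 5*(-1/5)) - 8) = -7/3 + (sqrt(-5 - 1) - 8) = -7/3 + (sqrt(-6) - 8) = -7/3 + (I*sqrt(6) - 8) = -7/3 + (-8 + I*sqrt(6)) = -31/3 + I*sqrt(6))
sqrt(1/(-393 - 364) + D(-11, (5 - 3)**2)) = sqrt(1/(-393 - 364) + (-31/3 + I*sqrt(6))) = sqrt(1/(-757) + (-31/3 + I*sqrt(6))) = sqrt(-1/757 + (-31/3 + I*sqrt(6))) = sqrt(-23470/2271 + I*sqrt(6))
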